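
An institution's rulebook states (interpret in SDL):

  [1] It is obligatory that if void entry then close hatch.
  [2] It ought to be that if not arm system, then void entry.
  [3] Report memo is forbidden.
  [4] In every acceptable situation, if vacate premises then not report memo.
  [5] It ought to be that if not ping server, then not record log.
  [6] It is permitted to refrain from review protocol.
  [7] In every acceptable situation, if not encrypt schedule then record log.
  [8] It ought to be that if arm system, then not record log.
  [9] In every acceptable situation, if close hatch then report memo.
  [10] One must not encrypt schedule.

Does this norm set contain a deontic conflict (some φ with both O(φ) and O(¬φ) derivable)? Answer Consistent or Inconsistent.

Premise 3, F(report_memo), is equivalent to O(¬report_memo).
Premise 9, O(close_hatch → report_memo), contraposes to O(¬report_memo → ¬close_hatch); with O(¬report_memo) we get O(¬close_hatch).
Premise 1 is O(void_entry → close_hatch); contrapositively O(¬close_hatch → ¬void_entry). Since O(¬close_hatch) holds, K gives O(¬void_entry).
The contrapositive of premise 2 (O(¬arm_system → void_entry)) is O(¬void_entry → arm_system), and O(¬void_entry) is already established, so O(arm_system).
With premise 8, O(arm_system → ¬record_log), the K-axiom yields O(¬record_log).
Premise 7 is O(¬encrypt_schedule → record_log); contrapositively O(¬record_log → encrypt_schedule). Since O(¬record_log) holds, K gives O(encrypt_schedule).
Yet premise 10 is F(encrypt_schedule), i.e. O(¬encrypt_schedule).
We now have both O(encrypt_schedule) and O(¬encrypt_schedule) — encrypt_schedule is simultaneously obligatory and forbidden, violating the D-axiom.

Inconsistent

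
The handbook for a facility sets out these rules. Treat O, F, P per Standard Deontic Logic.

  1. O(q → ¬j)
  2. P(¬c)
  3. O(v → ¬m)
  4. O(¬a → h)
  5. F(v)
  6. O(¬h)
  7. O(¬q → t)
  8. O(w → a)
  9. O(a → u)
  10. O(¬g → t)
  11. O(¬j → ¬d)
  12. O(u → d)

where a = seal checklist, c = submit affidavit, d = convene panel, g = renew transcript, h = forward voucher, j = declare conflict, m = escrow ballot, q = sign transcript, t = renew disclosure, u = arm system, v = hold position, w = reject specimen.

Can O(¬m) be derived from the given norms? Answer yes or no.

Premise 3 is O(v → ¬m), but O(v) is not derivable from the premises, so it does not yield O(¬m).
No other premise forces O(¬m). An ideal world satisfying every premise can still have ¬m false, so O(¬m) is not derivable.

No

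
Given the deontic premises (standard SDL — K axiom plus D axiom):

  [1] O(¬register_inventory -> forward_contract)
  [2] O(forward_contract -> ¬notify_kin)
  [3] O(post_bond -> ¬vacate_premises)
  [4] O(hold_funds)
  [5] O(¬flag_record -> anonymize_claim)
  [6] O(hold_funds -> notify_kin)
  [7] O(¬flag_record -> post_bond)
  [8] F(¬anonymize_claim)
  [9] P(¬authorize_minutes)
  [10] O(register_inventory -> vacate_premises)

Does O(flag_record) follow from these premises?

From premise 4 we have O(hold_funds).
With premise 6, O(hold_funds -> notify_kin), the K-axiom yields O(notify_kin).
Premise 2 is O(forward_contract -> ¬notify_kin); contrapositively O(notify_kin -> ¬forward_contract). Since O(notify_kin) holds, K gives O(¬forward_contract).
The contrapositive of premise 1 (O(¬register_inventory -> forward_contract)) is O(¬forward_contract -> register_inventory), and O(¬forward_contract) is already established, so O(register_inventory).
Applying K to premise 10 (O(register_inventory -> vacate_premises)) and O(register_inventory) yields O(vacate_premises).
The contrapositive of premise 3 (O(post_bond -> ¬vacate_premises)) is O(vacate_premises -> ¬post_bond), and O(vacate_premises) is already established, so O(¬post_bond).
Premise 7 is O(¬flag_record -> post_bond); contrapositively O(¬post_bond -> flag_record). Since O(¬post_bond) holds, K gives O(flag_record).
Premises 5, 8, 9 do not contribute to this derivation.
So O(flag_record) follows.

Yes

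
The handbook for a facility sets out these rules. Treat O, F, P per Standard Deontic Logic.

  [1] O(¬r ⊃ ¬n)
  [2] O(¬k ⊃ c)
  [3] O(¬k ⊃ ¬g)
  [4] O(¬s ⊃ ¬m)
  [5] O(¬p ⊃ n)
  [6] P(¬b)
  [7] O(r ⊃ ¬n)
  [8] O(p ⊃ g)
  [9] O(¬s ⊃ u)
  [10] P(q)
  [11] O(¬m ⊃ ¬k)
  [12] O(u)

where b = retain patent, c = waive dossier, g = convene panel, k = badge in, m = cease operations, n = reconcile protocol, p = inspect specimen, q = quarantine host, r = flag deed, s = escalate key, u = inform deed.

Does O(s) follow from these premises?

Yes

Premises 7 and 1 cover both cases: O(r ⊃ ¬n) and O(¬r ⊃ ¬n). Since r ∨ ¬r is a tautology, O(¬n) follows.
Premise 5 is O(¬p ⊃ n); contrapositively O(¬n ⊃ p). Since O(¬n) holds, K gives O(p).
From O(p) and premise 8, O(p ⊃ g), we obtain O(g).
Premise 3, O(¬k ⊃ ¬g), contraposes to O(g ⊃ k); with O(g) we get O(k).
The contrapositive of premise 11 (O(¬m ⊃ ¬k)) is O(k ⊃ m), and O(k) is already established, so O(m).
The contrapositive of premise 4 (O(¬s ⊃ ¬m)) is O(m ⊃ s), and O(m) is already established, so O(s).
Premises 2, 6, 9, 10, 12 do not contribute to this derivation.
So O(s) follows.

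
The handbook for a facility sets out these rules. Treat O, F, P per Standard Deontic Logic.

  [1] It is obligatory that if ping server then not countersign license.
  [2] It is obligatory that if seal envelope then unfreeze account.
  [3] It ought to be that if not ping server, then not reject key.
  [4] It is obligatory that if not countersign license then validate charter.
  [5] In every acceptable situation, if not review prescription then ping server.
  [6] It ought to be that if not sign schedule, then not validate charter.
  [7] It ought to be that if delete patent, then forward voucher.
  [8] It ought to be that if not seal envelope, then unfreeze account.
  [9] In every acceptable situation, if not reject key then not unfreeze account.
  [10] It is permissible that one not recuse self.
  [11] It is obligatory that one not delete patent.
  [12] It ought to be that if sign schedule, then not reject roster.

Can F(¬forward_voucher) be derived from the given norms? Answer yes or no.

Premise 7 is O(delete_patent → forward_voucher), but O(delete_patent) is not derivable from the premises, so it does not yield O(forward_voucher).
No other premise forces O(forward_voucher). An ideal world satisfying every premise can still have ¬forward_voucher true, so F(¬forward_voucher) is not derivable.

No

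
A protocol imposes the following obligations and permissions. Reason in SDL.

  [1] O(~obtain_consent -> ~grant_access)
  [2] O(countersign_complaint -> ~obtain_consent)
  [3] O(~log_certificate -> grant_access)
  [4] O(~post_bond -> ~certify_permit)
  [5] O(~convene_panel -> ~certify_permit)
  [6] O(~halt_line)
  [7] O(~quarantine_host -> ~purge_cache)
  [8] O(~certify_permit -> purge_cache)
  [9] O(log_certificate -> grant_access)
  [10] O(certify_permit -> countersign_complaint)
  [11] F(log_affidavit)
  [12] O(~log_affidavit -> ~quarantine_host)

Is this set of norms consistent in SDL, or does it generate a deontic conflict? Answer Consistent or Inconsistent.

Premises 9 and 3 are O(log_certificate -> grant_access) and O(~log_certificate -> grant_access); every ideal world satisfies log_certificate or ~log_certificate, so in either case grant_access holds — hence O(grant_access).
Premise 1 is O(~obtain_consent -> ~grant_access); contrapositively O(grant_access -> obtain_consent). Since O(grant_access) holds, K gives O(obtain_consent).
The contrapositive of premise 2 (O(countersign_complaint -> ~obtain_consent)) is O(obtain_consent -> ~countersign_complaint), and O(obtain_consent) is already established, so O(~countersign_complaint).
Premise 10 is O(certify_permit -> countersign_complaint); contrapositively O(~countersign_complaint -> ~certify_permit). Since O(~countersign_complaint) holds, K gives O(~certify_permit).
Premise 8 is O(~certify_permit -> purge_cache); since O(~certify_permit), deontic closure gives O(purge_cache).
Premise 7 is O(~quarantine_host -> ~purge_cache); contrapositively O(purge_cache -> quarantine_host). Since O(purge_cache) holds, K gives O(quarantine_host).
The contrapositive of premise 12 (O(~log_affidavit -> ~quarantine_host)) is O(quarantine_host -> log_affidavit), and O(quarantine_host) is already established, so O(log_affidavit).
But premise 11, F(log_affidavit), means O(~log_affidavit).
We now have both O(log_affidavit) and O(~log_affidavit) — log_affidavit is simultaneously obligatory and forbidden, violating the D-axiom.

Inconsistent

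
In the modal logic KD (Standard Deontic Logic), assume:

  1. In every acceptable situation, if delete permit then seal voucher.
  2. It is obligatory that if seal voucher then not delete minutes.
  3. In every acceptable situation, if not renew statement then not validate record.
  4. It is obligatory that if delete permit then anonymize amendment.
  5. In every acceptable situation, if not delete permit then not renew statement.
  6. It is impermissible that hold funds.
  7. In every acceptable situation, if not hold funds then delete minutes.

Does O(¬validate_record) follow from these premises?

Premise 6, F(hold_funds), is equivalent to O(¬hold_funds).
Applying K to premise 7 (O(¬hold_funds → delete_minutes)) and O(¬hold_funds) yields O(delete_minutes).
The contrapositive of premise 2 (O(seal_voucher → ¬delete_minutes)) is O(delete_minutes → ¬seal_voucher), and O(delete_minutes) is already established, so O(¬seal_voucher).
Premise 1, O(delete_permit → seal_voucher), contraposes to O(¬seal_voucher → ¬delete_permit); with O(¬seal_voucher) we get O(¬delete_permit).
From O(¬delete_permit) and premise 5, O(¬delete_permit → ¬renew_statement), we obtain O(¬renew_statement).
Applying K to premise 3 (O(¬renew_statement → ¬validate_record)) and O(¬renew_statement) yields O(¬validate_record).
Premise 4 does not contribute to this derivation.
So O(¬validate_record) follows.

Yes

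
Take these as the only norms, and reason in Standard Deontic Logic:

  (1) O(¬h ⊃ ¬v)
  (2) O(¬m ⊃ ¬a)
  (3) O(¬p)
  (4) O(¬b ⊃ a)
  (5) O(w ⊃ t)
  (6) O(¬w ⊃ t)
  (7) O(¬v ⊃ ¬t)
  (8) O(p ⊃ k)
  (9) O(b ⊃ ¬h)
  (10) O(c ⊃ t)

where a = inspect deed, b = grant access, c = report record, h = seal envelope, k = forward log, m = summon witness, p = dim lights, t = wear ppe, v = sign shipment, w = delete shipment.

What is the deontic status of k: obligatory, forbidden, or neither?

Premise 8 is O(p ⊃ k), but O(p) is not derivable from the premises, so it does not yield O(k).
No premise or chain of K-axiom applications forces O(k), and none forces O(¬k). So k is neither obligatory nor forbidden under these norms.

Neither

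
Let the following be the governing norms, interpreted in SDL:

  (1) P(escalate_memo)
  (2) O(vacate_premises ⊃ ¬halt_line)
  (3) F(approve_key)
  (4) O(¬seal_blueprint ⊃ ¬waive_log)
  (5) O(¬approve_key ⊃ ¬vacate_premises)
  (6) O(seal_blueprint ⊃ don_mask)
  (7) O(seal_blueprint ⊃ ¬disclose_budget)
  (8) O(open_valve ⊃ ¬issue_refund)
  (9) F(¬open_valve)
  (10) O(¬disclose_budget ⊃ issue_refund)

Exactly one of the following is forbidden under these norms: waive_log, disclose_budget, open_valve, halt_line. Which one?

waive_log

F(¬open_valve) at premise 9 means O(open_valve).
Premise 8 is O(open_valve ⊃ ¬issue_refund); since O(open_valve), deontic closure gives O(¬issue_refund).
Premise 10, O(¬disclose_budget ⊃ issue_refund), contraposes to O(¬issue_refund ⊃ disclose_budget); with O(¬issue_refund) we get O(disclose_budget).
The contrapositive of premise 7 (O(seal_blueprint ⊃ ¬disclose_budget)) is O(disclose_budget ⊃ ¬seal_blueprint), and O(disclose_budget) is already established, so O(¬seal_blueprint).
Premise 4 is O(¬seal_blueprint ⊃ ¬waive_log); since O(¬seal_blueprint), deontic closure gives O(¬waive_log).
So O(¬waive_log) holds, i.e. waive_log is forbidden. None of the other listed options is forbidden under the premises.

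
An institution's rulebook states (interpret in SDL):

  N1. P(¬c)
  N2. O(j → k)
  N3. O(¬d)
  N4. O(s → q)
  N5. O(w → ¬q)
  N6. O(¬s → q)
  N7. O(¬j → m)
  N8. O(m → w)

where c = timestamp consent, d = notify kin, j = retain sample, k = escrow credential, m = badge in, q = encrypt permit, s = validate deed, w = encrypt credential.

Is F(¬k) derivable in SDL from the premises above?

Yes

Premises 6 and 4 are O(¬s → q) and O(s → q); every ideal world satisfies ¬s or s, so in either case q holds — hence O(q).
Premise 5, O(w → ¬q), contraposes to O(q → ¬w); with O(q) we get O(¬w).
Premise 8, O(m → w), contraposes to O(¬w → ¬m); with O(¬w) we get O(¬m).
Premise 7, O(¬j → m), contraposes to O(¬m → j); with O(¬m) we get O(j).
With premise 2, O(j → k), the K-axiom yields O(k).
Premises 1, 3 do not contribute to this derivation.
So O(k) holds, i.e. F(¬k). The claim follows.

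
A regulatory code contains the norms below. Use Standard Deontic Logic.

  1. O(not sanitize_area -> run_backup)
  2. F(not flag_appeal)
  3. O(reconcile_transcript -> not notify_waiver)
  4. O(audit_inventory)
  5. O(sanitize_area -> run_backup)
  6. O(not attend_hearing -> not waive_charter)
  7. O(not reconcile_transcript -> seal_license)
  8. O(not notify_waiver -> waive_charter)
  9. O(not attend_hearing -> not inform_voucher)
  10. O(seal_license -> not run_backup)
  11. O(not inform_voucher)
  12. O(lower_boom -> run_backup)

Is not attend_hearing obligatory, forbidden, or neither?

Forbidden

By case analysis on not sanitize_area: premise 1 gives O(not sanitize_area -> run_backup) and premise 5 gives O(sanitize_area -> run_backup), so O(run_backup) either way.
Premise 10, O(seal_license -> not run_backup), contraposes to O(run_backup -> not seal_license); with O(run_backup) we get O(not seal_license).
Premise 7, O(not reconcile_transcript -> seal_license), contraposes to O(not seal_license -> reconcile_transcript); with O(not seal_license) we get O(reconcile_transcript).
Premise 3 is O(reconcile_transcript -> not notify_waiver); since O(reconcile_transcript), deontic closure gives O(not notify_waiver).
With premise 8, O(not notify_waiver -> waive_charter), the K-axiom yields O(waive_charter).
Premise 6, O(not attend_hearing -> not waive_charter), contraposes to O(waive_charter -> attend_hearing); with O(waive_charter) we get O(attend_hearing).
Premises 2, 4, 9, 11, 12 do not contribute to this derivation.
Thus O(attend_hearing), which is F(not attend_hearing): not attend_hearing is forbidden.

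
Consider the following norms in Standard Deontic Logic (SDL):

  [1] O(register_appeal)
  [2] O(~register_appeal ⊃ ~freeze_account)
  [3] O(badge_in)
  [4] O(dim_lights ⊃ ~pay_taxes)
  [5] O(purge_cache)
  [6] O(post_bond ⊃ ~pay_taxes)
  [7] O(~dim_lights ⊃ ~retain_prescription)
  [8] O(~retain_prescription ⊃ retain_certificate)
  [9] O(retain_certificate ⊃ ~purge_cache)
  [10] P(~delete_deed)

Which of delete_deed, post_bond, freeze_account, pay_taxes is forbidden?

pay_taxes

From premise 5 we have O(purge_cache).
The contrapositive of premise 9 (O(retain_certificate ⊃ ~purge_cache)) is O(purge_cache ⊃ ~retain_certificate), and O(purge_cache) is already established, so O(~retain_certificate).
Premise 8, O(~retain_prescription ⊃ retain_certificate), contraposes to O(~retain_certificate ⊃ retain_prescription); with O(~retain_certificate) we get O(retain_prescription).
Premise 7 is O(~dim_lights ⊃ ~retain_prescription); contrapositively O(retain_prescription ⊃ dim_lights). Since O(retain_prescription) holds, K gives O(dim_lights).
From O(dim_lights) and premise 4, O(dim_lights ⊃ ~pay_taxes), we obtain O(~pay_taxes).
So O(~pay_taxes) holds, i.e. pay_taxes is forbidden. None of the other listed options is forbidden under the premises.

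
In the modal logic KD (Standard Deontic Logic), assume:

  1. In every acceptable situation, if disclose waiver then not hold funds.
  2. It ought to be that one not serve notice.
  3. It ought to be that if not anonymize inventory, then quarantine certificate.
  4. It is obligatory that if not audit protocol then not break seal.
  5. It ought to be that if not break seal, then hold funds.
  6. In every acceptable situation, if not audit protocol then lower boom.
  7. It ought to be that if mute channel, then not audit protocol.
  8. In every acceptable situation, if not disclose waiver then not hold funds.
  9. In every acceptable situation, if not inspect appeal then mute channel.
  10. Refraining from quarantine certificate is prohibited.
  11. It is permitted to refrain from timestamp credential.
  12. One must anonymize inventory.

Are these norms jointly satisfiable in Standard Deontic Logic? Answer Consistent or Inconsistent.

Premise 3 is O(¬anonymize_inventory → quarantine_certificate); even if O(quarantine_certificate) held, inferring O(¬anonymize_inventory) would be affirming the consequent — invalid.
So O(¬anonymize_inventory) is not derivable, and the apparent clash with O(anonymize_inventory) does not arise.
A world satisfying every obligation exists (e.g. anonymize_inventory=true, audit_protocol=true, break_seal=true, disclose_waiver=false, hold_funds=false, inspect_appeal=true, lower_boom=false, mute_channel=false, quarantine_certificate=true, serve_notice=false, timestamp_credential=false); no atom is both obligatory and forbidden, so the set is consistent.

Consistent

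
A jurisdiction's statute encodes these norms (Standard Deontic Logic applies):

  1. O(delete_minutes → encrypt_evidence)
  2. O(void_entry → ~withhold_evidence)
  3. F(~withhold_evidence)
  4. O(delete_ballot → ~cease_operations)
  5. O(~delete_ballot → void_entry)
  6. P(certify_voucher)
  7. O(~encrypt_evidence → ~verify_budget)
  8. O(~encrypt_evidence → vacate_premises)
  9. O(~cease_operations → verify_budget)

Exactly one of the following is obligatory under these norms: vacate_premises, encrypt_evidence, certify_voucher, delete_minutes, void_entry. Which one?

Premise 3, F(~withhold_evidence), is equivalent to O(withhold_evidence).
Premise 2 is O(void_entry → ~withhold_evidence); contrapositively O(withhold_evidence → ~void_entry). Since O(withhold_evidence) holds, K gives O(~void_entry).
Premise 5 is O(~delete_ballot → void_entry); contrapositively O(~void_entry → delete_ballot). Since O(~void_entry) holds, K gives O(delete_ballot).
From O(delete_ballot) and premise 4, O(delete_ballot → ~cease_operations), we obtain O(~cease_operations).
With premise 9, O(~cease_operations → verify_budget), the K-axiom yields O(verify_budget).
Premise 7 is O(~encrypt_evidence → ~verify_budget); contrapositively O(verify_budget → encrypt_evidence). Since O(verify_budget) holds, K gives O(encrypt_evidence).
So O(encrypt_evidence) holds — encrypt_evidence is obligatory. None of the other listed options is made obligatory by any chain of premises.

encrypt_evidence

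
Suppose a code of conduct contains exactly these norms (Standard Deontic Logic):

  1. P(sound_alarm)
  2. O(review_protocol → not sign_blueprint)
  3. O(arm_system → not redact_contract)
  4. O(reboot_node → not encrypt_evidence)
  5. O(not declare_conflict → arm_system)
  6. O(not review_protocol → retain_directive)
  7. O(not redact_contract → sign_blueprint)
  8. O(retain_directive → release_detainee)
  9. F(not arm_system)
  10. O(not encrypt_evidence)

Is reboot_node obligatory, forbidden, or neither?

Premise 4 is O(reboot_node → not encrypt_evidence); even if O(not encrypt_evidence) held, inferring O(reboot_node) would be affirming the consequent — invalid.
No premise or chain of K-axiom applications forces O(reboot_node), and none forces O(not reboot_node). So reboot_node is neither obligatory nor forbidden under these norms.

Neither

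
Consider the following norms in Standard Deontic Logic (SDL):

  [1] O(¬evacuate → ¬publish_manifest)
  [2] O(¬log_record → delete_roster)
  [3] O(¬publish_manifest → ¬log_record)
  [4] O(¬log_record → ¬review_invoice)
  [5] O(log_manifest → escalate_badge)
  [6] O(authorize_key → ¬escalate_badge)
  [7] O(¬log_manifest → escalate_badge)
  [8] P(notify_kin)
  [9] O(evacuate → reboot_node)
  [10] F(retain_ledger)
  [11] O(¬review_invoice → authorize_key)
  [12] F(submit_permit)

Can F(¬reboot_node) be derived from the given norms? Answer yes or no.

Yes

Premises 7 and 5 cover both cases: O(¬log_manifest → escalate_badge) and O(log_manifest → escalate_badge). Since ¬log_manifest ∨ log_manifest is a tautology, O(escalate_badge) follows.
The contrapositive of premise 6 (O(authorize_key → ¬escalate_badge)) is O(escalate_badge → ¬authorize_key), and O(escalate_badge) is already established, so O(¬authorize_key).
Premise 11 is O(¬review_invoice → authorize_key); contrapositively O(¬authorize_key → review_invoice). Since O(¬authorize_key) holds, K gives O(review_invoice).
The contrapositive of premise 4 (O(¬log_record → ¬review_invoice)) is O(review_invoice → log_record), and O(review_invoice) is already established, so O(log_record).
The contrapositive of premise 3 (O(¬publish_manifest → ¬log_record)) is O(log_record → publish_manifest), and O(log_record) is already established, so O(publish_manifest).
Premise 1, O(¬evacuate → ¬publish_manifest), contraposes to O(publish_manifest → evacuate); with O(publish_manifest) we get O(evacuate).
With premise 9, O(evacuate → reboot_node), the K-axiom yields O(reboot_node).
Premises 2, 8, 10, 12 do not contribute to this derivation.
So O(reboot_node) holds, i.e. F(¬reboot_node). The claim follows.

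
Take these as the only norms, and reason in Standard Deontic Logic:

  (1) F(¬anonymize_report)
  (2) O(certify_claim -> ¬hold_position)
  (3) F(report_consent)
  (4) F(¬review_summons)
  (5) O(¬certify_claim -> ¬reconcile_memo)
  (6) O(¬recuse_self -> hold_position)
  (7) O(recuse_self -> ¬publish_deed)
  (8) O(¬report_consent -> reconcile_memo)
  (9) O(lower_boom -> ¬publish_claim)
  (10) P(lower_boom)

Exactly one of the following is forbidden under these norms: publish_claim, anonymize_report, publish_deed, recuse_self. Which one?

Premise 3, F(report_consent), is equivalent to O(¬report_consent).
With premise 8, O(¬report_consent -> reconcile_memo), the K-axiom yields O(reconcile_memo).
Premise 5, O(¬certify_claim -> ¬reconcile_memo), contraposes to O(reconcile_memo -> certify_claim); with O(reconcile_memo) we get O(certify_claim).
Applying K to premise 2 (O(certify_claim -> ¬hold_position)) and O(certify_claim) yields O(¬hold_position).
The contrapositive of premise 6 (O(¬recuse_self -> hold_position)) is O(¬hold_position -> recuse_self), and O(¬hold_position) is already established, so O(recuse_self).
From O(recuse_self) and premise 7, O(recuse_self -> ¬publish_deed), we obtain O(¬publish_deed).
So O(¬publish_deed) holds, i.e. publish_deed is forbidden. None of the other listed options is forbidden under the premises.

publish_deed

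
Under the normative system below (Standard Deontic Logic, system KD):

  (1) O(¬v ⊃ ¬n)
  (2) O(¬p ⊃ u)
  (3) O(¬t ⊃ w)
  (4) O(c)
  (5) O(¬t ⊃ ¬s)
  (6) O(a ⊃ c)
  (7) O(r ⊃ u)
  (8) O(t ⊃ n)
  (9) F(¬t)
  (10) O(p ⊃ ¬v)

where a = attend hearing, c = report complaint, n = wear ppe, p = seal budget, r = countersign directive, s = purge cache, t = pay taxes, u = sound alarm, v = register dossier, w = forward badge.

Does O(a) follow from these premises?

No

Premise 6 is O(a ⊃ c); even if O(c) held, inferring O(a) would be affirming the consequent — invalid.
No other premise forces O(a). An ideal world satisfying every premise can still have a false, so O(a) is not derivable.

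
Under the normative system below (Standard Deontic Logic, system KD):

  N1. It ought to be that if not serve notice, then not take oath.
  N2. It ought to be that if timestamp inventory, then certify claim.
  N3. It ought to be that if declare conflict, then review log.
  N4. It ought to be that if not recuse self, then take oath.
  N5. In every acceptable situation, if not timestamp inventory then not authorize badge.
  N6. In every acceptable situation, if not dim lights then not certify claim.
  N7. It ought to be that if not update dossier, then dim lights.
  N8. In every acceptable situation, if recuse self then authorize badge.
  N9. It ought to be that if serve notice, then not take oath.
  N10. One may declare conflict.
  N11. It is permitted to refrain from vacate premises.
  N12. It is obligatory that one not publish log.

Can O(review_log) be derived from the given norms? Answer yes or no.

Premise 3 is O(declare_conflict → review_log), but O(declare_conflict) is not derivable from the premises (the permission P(declare_conflict) asserts only ¬O(¬declare_conflict), not O(declare_conflict)), so it does not yield O(review_log).
No other premise forces O(review_log). An ideal world satisfying every premise can still have review_log false, so O(review_log) is not derivable.

No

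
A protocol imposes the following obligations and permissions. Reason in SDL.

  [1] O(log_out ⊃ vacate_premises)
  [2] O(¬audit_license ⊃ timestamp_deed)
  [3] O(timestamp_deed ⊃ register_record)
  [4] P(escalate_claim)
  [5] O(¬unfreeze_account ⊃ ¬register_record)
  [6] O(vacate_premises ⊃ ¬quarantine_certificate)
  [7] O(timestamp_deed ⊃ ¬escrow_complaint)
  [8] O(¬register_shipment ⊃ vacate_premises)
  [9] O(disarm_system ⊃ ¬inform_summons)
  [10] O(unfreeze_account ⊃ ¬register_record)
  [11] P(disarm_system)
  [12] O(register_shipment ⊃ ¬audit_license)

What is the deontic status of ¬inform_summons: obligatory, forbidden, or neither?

Premise 9 is O(disarm_system ⊃ ¬inform_summons), but O(disarm_system) is not derivable from the premises (the permission P(disarm_system) asserts only ¬O(¬disarm_system), not O(disarm_system)), so it does not yield O(¬inform_summons).
No premise or chain of K-axiom applications forces O(¬inform_summons), and none forces O(inform_summons). So ¬inform_summons is neither obligatory nor forbidden under these norms.

Neither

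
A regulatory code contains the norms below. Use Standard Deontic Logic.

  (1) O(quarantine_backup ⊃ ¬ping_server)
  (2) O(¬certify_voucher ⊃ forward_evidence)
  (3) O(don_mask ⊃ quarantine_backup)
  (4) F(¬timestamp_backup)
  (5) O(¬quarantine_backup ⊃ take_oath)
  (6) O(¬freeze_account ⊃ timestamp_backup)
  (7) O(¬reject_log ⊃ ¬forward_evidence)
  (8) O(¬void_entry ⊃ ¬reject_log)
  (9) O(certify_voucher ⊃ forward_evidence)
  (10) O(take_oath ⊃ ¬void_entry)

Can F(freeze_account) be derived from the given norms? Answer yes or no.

Premise 6 is O(¬freeze_account ⊃ timestamp_backup); even if O(timestamp_backup) held, inferring O(¬freeze_account) would be affirming the consequent — invalid.
No other premise forces O(¬freeze_account). An ideal world satisfying every premise can still have freeze_account true, so F(freeze_account) is not derivable.

No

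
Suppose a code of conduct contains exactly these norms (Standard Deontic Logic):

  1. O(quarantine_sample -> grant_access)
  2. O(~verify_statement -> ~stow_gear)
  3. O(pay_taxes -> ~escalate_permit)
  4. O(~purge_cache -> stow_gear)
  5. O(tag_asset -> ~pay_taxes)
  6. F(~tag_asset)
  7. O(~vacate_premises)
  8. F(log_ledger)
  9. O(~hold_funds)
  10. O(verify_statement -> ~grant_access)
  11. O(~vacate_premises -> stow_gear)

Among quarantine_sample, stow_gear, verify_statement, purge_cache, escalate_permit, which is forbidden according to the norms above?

quarantine_sample

Premise 7 gives O(~vacate_premises).
Applying K to premise 11 (O(~vacate_premises -> stow_gear)) and O(~vacate_premises) yields O(stow_gear).
The contrapositive of premise 2 (O(~verify_statement -> ~stow_gear)) is O(stow_gear -> verify_statement), and O(stow_gear) is already established, so O(verify_statement).
From O(verify_statement) and premise 10, O(verify_statement -> ~grant_access), we obtain O(~grant_access).
Premise 1, O(quarantine_sample -> grant_access), contraposes to O(~grant_access -> ~quarantine_sample); with O(~grant_access) we get O(~quarantine_sample).
So O(~quarantine_sample) holds, i.e. quarantine_sample is forbidden. None of the other listed options is forbidden under the premises.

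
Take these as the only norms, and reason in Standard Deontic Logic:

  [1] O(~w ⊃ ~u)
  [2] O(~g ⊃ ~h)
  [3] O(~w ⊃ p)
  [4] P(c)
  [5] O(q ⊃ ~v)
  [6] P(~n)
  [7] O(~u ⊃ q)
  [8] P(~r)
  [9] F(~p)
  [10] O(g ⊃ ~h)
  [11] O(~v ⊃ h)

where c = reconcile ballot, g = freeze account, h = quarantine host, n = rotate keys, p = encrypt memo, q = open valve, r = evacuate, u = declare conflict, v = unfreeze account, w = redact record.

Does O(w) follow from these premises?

Yes

By case analysis on ~g: premise 2 gives O(~g ⊃ ~h) and premise 10 gives O(g ⊃ ~h), so O(~h) either way.
The contrapositive of premise 11 (O(~v ⊃ h)) is O(~h ⊃ v), and O(~h) is already established, so O(v).
The contrapositive of premise 5 (O(q ⊃ ~v)) is O(v ⊃ ~q), and O(v) is already established, so O(~q).
Premise 7 is O(~u ⊃ q); contrapositively O(~q ⊃ u). Since O(~q) holds, K gives O(u).
The contrapositive of premise 1 (O(~w ⊃ ~u)) is O(u ⊃ w), and O(u) is already established, so O(w).
Premises 3, 4, 6, 8, 9 do not contribute to this derivation.
So O(w) follows.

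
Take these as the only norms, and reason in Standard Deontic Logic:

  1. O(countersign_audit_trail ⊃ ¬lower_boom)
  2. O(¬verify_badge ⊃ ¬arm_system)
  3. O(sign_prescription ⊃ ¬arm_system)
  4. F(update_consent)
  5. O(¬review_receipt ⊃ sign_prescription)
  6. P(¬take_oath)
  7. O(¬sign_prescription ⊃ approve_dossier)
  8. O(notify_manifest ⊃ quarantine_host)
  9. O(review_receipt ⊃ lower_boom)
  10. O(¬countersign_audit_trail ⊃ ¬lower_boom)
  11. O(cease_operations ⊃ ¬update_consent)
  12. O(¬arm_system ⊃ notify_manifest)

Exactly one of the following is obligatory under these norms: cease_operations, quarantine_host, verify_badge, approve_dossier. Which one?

Premises 1 and 10 cover both cases: O(countersign_audit_trail ⊃ ¬lower_boom) and O(¬countersign_audit_trail ⊃ ¬lower_boom). Since countersign_audit_trail ∨ ¬countersign_audit_trail is a tautology, O(¬lower_boom) follows.
The contrapositive of premise 9 (O(review_receipt ⊃ lower_boom)) is O(¬lower_boom ⊃ ¬review_receipt), and O(¬lower_boom) is already established, so O(¬review_receipt).
With premise 5, O(¬review_receipt ⊃ sign_prescription), the K-axiom yields O(sign_prescription).
Applying K to premise 3 (O(sign_prescription ⊃ ¬arm_system)) and O(sign_prescription) yields O(¬arm_system).
With premise 12, O(¬arm_system ⊃ notify_manifest), the K-axiom yields O(notify_manifest).
Applying K to premise 8 (O(notify_manifest ⊃ quarantine_host)) and O(notify_manifest) yields O(quarantine_host).
So O(quarantine_host) holds — quarantine_host is obligatory. None of the other listed options is made obligatory by any chain of premises.

quarantine_host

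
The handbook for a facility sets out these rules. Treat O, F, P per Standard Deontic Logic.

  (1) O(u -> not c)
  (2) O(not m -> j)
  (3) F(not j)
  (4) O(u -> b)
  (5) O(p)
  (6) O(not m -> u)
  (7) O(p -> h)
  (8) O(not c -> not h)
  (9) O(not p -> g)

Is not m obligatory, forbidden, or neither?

From premise 5 we have O(p).
Applying K to premise 7 (O(p -> h)) and O(p) yields O(h).
Premise 8 is O(not c -> not h); contrapositively O(h -> c). Since O(h) holds, K gives O(c).
Premise 1 is O(u -> not c); contrapositively O(c -> not u). Since O(c) holds, K gives O(not u).
Premise 6 is O(not m -> u); contrapositively O(not u -> m). Since O(not u) holds, K gives O(m).
Premises 2, 3, 4, 9 do not contribute to this derivation.
Thus O(m), which is F(not m): not m is forbidden.

Forbidden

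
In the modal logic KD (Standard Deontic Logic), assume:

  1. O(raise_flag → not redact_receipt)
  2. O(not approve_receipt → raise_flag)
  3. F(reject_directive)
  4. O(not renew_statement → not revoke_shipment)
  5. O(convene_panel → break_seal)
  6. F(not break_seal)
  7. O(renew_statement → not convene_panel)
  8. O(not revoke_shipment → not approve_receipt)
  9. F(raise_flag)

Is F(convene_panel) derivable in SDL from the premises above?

Premise 9 is F(raise_flag), i.e. O(not raise_flag).
The contrapositive of premise 2 (O(not approve_receipt → raise_flag)) is O(not raise_flag → approve_receipt), and O(not raise_flag) is already established, so O(approve_receipt).
The contrapositive of premise 8 (O(not revoke_shipment → not approve_receipt)) is O(approve_receipt → revoke_shipment), and O(approve_receipt) is already established, so O(revoke_shipment).
Premise 4 is O(not renew_statement → not revoke_shipment); contrapositively O(revoke_shipment → renew_statement). Since O(revoke_shipment) holds, K gives O(renew_statement).
Applying K to premise 7 (O(renew_statement → not convene_panel)) and O(renew_statement) yields O(not convene_panel).
Premises 1, 3, 5, 6 do not contribute to this derivation.
So O(not convene_panel) holds, i.e. F(convene_panel). The claim follows.

Yes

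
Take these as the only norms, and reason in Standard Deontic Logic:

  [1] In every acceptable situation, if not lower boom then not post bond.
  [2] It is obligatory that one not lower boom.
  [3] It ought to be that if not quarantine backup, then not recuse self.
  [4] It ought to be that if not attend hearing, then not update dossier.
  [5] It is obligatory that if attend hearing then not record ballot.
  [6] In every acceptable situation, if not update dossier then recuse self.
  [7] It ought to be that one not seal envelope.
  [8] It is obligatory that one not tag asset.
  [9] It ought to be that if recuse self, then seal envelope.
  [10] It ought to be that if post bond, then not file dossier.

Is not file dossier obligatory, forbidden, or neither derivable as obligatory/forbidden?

Premise 10 is O(post_bond → ¬file_dossier), but O(post_bond) is not derivable from the premises, so it does not yield O(¬file_dossier).
No premise or chain of K-axiom applications forces O(¬file_dossier), and none forces O(file_dossier). So ¬file_dossier is neither obligatory nor forbidden under these norms.

Neither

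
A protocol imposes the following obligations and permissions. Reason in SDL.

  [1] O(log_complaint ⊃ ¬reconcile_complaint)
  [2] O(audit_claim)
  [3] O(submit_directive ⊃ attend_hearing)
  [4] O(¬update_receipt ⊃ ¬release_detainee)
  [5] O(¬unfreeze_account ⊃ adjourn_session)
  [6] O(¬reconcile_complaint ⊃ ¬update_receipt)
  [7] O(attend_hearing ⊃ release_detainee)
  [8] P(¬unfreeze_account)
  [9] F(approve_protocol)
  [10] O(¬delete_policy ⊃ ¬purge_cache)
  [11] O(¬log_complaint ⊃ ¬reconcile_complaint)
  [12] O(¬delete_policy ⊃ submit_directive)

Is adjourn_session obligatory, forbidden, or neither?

Premise 5 is O(¬unfreeze_account ⊃ adjourn_session), but O(¬unfreeze_account) is not derivable from the premises (the permission P(¬unfreeze_account) asserts only ¬O(unfreeze_account), not O(¬unfreeze_account)), so it does not yield O(adjourn_session).
No premise or chain of K-axiom applications forces O(adjourn_session), and none forces O(¬adjourn_session). So adjourn_session is neither obligatory nor forbidden under these norms.

Neither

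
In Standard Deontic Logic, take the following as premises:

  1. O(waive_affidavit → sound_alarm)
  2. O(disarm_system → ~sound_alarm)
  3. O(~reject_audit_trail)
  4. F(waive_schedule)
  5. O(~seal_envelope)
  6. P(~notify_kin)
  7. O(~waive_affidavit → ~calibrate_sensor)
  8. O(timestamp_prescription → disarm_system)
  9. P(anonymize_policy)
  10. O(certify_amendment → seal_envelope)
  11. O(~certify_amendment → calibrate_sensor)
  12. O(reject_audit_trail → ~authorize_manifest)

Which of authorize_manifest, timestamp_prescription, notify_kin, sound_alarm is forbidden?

From premise 5 we have O(~seal_envelope).
Premise 10 is O(certify_amendment → seal_envelope); contrapositively O(~seal_envelope → ~certify_amendment). Since O(~seal_envelope) holds, K gives O(~certify_amendment).
With premise 11, O(~certify_amendment → calibrate_sensor), the K-axiom yields O(calibrate_sensor).
Premise 7, O(~waive_affidavit → ~calibrate_sensor), contraposes to O(calibrate_sensor → waive_affidavit); with O(calibrate_sensor) we get O(waive_affidavit).
Applying K to premise 1 (O(waive_affidavit → sound_alarm)) and O(waive_affidavit) yields O(sound_alarm).
Premise 2, O(disarm_system → ~sound_alarm), contraposes to O(sound_alarm → ~disarm_system); with O(sound_alarm) we get O(~disarm_system).
Premise 8 is O(timestamp_prescription → disarm_system); contrapositively O(~disarm_system → ~timestamp_prescription). Since O(~disarm_system) holds, K gives O(~timestamp_prescription).
So O(~timestamp_prescription) holds, i.e. timestamp_prescription is forbidden. None of the other listed options is forbidden under the premises.

timestamp_prescription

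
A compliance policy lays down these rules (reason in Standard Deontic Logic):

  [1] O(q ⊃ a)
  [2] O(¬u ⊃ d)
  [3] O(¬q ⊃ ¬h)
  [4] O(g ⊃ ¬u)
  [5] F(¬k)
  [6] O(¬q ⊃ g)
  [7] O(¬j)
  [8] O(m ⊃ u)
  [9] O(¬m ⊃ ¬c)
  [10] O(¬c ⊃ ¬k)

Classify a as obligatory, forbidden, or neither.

Obligatory

Premise 5, F(¬k), is equivalent to O(k).
Premise 10 is O(¬c ⊃ ¬k); contrapositively O(k ⊃ c). Since O(k) holds, K gives O(c).
The contrapositive of premise 9 (O(¬m ⊃ ¬c)) is O(c ⊃ m), and O(c) is already established, so O(m).
From O(m) and premise 8, O(m ⊃ u), we obtain O(u).
The contrapositive of premise 4 (O(g ⊃ ¬u)) is O(u ⊃ ¬g), and O(u) is already established, so O(¬g).
Premise 6, O(¬q ⊃ g), contraposes to O(¬g ⊃ q); with O(¬g) we get O(q).
From O(q) and premise 1, O(q ⊃ a), we obtain O(a).
Premises 2, 3, 7 do not contribute to this derivation.
Hence a is obligatory.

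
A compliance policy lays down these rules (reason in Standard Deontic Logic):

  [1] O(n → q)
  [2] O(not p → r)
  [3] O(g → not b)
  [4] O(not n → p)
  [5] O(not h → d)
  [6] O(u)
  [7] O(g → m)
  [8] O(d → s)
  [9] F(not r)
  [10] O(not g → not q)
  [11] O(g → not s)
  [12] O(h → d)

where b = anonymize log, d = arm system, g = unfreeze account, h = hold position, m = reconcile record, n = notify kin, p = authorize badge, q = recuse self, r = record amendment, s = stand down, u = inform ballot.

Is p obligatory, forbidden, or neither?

Premises 5 and 12 are O(not h → d) and O(h → d); every ideal world satisfies not h or h, so in either case d holds — hence O(d).
With premise 8, O(d → s), the K-axiom yields O(s).
Premise 11, O(g → not s), contraposes to O(s → not g); with O(s) we get O(not g).
Premise 10 is O(not g → not q); since O(not g), deontic closure gives O(not q).
Premise 1 is O(n → q); contrapositively O(not q → not n). Since O(not q) holds, K gives O(not n).
With premise 4, O(not n → p), the K-axiom yields O(p).
Premises 2, 3, 6, 7, 9 do not contribute to this derivation.
Hence p is obligatory.

Obligatory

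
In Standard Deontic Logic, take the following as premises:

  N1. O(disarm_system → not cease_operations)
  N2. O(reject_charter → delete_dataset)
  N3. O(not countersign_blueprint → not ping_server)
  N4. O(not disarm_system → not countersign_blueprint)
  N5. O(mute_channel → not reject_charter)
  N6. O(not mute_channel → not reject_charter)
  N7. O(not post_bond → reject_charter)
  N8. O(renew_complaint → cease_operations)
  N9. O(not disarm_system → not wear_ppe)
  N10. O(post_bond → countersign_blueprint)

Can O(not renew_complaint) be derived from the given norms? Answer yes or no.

Yes

Premises 5 and 6 cover both cases: O(mute_channel → not reject_charter) and O(not mute_channel → not reject_charter). Since mute_channel ∨ not mute_channel is a tautology, O(not reject_charter) follows.
Premise 7 is O(not post_bond → reject_charter); contrapositively O(not reject_charter → post_bond). Since O(not reject_charter) holds, K gives O(post_bond).
From O(post_bond) and premise 10, O(post_bond → countersign_blueprint), we obtain O(countersign_blueprint).
Premise 4 is O(not disarm_system → not countersign_blueprint); contrapositively O(countersign_blueprint → disarm_system). Since O(countersign_blueprint) holds, K gives O(disarm_system).
From O(disarm_system) and premise 1, O(disarm_system → not cease_operations), we obtain O(not cease_operations).
Premise 8, O(renew_complaint → cease_operations), contraposes to O(not cease_operations → not renew_complaint); with O(not cease_operations) we get O(not renew_complaint).
Premises 2, 3, 9 do not contribute to this derivation.
So O(not renew_complaint) follows.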